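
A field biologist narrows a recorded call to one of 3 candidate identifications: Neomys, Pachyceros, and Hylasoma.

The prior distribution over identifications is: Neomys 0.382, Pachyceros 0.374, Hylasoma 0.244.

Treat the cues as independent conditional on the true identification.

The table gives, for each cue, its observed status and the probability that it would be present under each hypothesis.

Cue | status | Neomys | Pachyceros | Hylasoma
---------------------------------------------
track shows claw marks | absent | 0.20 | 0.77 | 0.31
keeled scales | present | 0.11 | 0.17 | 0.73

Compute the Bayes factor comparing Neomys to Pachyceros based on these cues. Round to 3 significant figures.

2.25

The Bayes factor is the ratio of the joint likelihoods of the cue pattern under the two hypotheses (using 1 − P(present | H) for each absent cue).
  Neomys: (1 − 0.20) × 0.11 = 0.088
  Pachyceros: (1 − 0.77) × 0.17 = 0.0391
Bayes factor = 0.088 / 0.0391 ≈ 2.25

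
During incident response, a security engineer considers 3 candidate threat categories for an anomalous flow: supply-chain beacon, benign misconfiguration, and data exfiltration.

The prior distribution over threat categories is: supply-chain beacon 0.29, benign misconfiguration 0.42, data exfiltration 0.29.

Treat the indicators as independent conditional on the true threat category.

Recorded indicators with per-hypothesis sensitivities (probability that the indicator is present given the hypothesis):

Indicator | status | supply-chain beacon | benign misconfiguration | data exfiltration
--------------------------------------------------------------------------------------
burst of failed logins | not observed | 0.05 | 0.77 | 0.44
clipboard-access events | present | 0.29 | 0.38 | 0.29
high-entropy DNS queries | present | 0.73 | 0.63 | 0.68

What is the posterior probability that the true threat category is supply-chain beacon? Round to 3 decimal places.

For each hypothesis, the unnormalized posterior weight is prior × product of the indicator likelihoods (using 1 − P(present | H) for each absent indicator):
  supply-chain beacon: 0.29 × (1 − 0.05) × 0.29 × 0.73 = 0.058323
  benign misconfiguration: 0.42 × (1 − 0.77) × 0.38 × 0.63 = 0.023126
  data exfiltration: 0.29 × (1 − 0.44) × 0.29 × 0.68 = 0.032025
Normalizing constant Z = 0.058323 + 0.023126 + 0.032025 = 0.11347.
P(supply-chain beacon | evidence) = 0.058323 / 0.11347 ≈ 0.514.

0.514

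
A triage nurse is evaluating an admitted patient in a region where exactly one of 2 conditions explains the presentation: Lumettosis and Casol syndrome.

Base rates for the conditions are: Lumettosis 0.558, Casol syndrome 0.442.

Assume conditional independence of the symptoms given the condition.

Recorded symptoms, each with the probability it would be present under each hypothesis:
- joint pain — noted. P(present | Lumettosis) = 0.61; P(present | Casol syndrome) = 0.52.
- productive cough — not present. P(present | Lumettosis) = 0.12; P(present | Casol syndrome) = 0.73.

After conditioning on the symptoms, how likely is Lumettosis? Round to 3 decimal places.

0.828

For each hypothesis, the unnormalized posterior weight is prior × product of the symptom likelihoods (using 1 − P(present | H) for each absent symptom):
  Lumettosis: 0.558 × 0.61 × (1 − 0.12) = 0.29953
  Casol syndrome: 0.442 × 0.52 × (1 − 0.73) = 0.062057
Marginal likelihood of the evidence = 0.36159.
P(Lumettosis | evidence) = 0.29953 / 0.36159 ≈ 0.828.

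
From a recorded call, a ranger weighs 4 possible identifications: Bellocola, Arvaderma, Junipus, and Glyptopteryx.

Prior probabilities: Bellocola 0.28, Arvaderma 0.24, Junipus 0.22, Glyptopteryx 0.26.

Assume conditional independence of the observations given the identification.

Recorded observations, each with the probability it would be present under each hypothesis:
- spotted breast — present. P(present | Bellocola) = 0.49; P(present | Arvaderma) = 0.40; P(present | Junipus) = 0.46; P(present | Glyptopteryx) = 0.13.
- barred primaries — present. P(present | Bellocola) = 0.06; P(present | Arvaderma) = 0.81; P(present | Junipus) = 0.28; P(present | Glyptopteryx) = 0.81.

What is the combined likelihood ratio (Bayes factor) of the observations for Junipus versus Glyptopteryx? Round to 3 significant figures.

1.22

Joint likelihood of the evidence pattern under each hypothesis:
  Junipus: 0.46 × 0.28 = 0.1288
  Glyptopteryx: 0.13 × 0.81 = 0.1053
Bayes factor = 0.1288 / 0.1053 ≈ 1.22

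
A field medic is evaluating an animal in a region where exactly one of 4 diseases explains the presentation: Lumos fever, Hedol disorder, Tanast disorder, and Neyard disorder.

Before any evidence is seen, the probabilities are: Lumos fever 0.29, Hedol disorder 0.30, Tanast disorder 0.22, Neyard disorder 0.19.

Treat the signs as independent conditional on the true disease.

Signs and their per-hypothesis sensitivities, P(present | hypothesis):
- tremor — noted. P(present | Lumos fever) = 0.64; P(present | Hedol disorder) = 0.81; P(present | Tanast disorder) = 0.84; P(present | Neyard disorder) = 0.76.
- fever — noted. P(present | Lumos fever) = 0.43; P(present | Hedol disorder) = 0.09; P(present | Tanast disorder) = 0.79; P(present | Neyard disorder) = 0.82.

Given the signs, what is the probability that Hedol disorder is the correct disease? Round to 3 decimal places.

0.060

By Bayes' rule with conditional independence, the unnormalized weight for each hypothesis is prior × ∏ likelihoods:
  Lumos fever: 0.29 × 0.64 × 0.43 = 0.079808
  Hedol disorder: 0.30 × 0.81 × 0.09 = 0.02187
  Tanast disorder: 0.22 × 0.84 × 0.79 = 0.14599
  Neyard disorder: 0.19 × 0.76 × 0.82 = 0.11841
The unnormalized weights sum to 0.36608.
P(Hedol disorder | evidence) = 0.02187 / 0.36608 ≈ 0.060.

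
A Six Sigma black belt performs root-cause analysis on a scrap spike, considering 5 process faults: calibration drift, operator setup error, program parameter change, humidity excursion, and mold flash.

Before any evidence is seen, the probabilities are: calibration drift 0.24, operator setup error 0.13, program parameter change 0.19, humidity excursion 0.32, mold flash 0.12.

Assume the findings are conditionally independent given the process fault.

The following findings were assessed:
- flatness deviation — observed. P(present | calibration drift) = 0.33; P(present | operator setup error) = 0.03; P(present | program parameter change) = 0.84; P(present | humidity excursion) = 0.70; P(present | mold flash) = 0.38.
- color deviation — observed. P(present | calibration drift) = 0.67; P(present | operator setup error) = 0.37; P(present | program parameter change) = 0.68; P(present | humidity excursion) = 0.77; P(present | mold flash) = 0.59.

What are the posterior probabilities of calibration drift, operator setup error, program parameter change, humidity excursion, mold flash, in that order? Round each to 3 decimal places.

0.146, 0.004, 0.299, 0.476, 0.074

Multiply each prior by the joint likelihood of the evidence pattern:
  calibration drift: 0.24 × 0.33 × 0.67 = 0.053064
  operator setup error: 0.13 × 0.03 × 0.37 = 0.001443
  program parameter change: 0.19 × 0.84 × 0.68 = 0.10853
  humidity excursion: 0.32 × 0.70 × 0.77 = 0.17248
  mold flash: 0.12 × 0.38 × 0.59 = 0.026904
Marginal likelihood of the evidence = 0.36242.
P(calibration drift | evidence) = 0.053064 / 0.36242 ≈ 0.146
P(operator setup error | evidence) = 0.001443 / 0.36242 ≈ 0.004
P(program parameter change | evidence) = 0.10853 / 0.36242 ≈ 0.299
P(humidity excursion | evidence) = 0.17248 / 0.36242 ≈ 0.476
P(mold flash | evidence) = 0.026904 / 0.36242 ≈ 0.074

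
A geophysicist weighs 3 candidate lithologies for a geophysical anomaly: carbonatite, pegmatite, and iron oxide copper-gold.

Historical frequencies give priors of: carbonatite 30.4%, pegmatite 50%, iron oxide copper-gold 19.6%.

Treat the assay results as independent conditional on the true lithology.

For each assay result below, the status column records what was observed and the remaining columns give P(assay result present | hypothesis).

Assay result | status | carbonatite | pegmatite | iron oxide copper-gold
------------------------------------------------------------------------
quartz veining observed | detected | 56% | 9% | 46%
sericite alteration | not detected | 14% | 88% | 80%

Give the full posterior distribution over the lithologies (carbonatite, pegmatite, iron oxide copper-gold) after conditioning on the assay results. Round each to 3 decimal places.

0.862, 0.032, 0.106

For each hypothesis, the unnormalized posterior weight is prior × product of the assay result likelihoods (using 1 − P(present | H) for each absent assay result):
  carbonatite: 0.304 × 0.56 × (1 − 0.14) = 0.14641
  pegmatite: 0.500 × 0.09 × (1 − 0.88) = 0.0054
  iron oxide copper-gold: 0.196 × 0.46 × (1 − 0.80) = 0.018032
Normalizing constant Z = 0.14641 + 0.0054 + 0.018032 = 0.16984.
P(carbonatite | evidence) = 0.14641 / 0.16984 ≈ 0.862
P(pegmatite | evidence) = 0.0054 / 0.16984 ≈ 0.032
P(iron oxide copper-gold | evidence) = 0.018032 / 0.16984 ≈ 0.106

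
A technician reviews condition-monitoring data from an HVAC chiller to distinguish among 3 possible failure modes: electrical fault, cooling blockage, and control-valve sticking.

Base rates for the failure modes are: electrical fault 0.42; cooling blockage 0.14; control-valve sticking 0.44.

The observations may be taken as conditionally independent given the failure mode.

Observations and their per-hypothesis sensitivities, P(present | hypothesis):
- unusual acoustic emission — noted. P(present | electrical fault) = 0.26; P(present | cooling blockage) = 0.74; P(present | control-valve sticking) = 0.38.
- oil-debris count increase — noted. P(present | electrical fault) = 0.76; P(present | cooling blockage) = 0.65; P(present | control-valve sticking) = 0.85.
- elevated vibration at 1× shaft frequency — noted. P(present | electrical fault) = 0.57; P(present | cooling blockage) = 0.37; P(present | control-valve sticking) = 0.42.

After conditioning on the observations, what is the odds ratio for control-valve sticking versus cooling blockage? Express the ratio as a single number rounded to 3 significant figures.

2.40

The normalizing constant cancels in an odds ratio, so compute prior × likelihood for the two hypotheses only:
  control-valve sticking: 0.44 × 0.38 × 0.85 × 0.42 = 0.05969
  cooling blockage: 0.14 × 0.74 × 0.65 × 0.37 = 0.024916
Posterior odds = 0.05969 / 0.024916 ≈ 2.40.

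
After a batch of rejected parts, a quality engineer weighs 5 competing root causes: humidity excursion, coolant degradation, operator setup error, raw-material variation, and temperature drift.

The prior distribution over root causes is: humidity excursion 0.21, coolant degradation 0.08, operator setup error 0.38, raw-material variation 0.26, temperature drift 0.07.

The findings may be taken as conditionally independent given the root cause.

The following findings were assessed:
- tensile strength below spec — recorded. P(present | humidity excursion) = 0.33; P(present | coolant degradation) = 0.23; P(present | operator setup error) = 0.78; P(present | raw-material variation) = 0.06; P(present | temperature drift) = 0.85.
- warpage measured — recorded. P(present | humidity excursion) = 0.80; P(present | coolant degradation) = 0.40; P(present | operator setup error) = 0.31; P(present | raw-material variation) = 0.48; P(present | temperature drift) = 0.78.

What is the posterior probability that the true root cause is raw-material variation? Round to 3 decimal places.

0.036

Multiply each prior by the joint likelihood of the evidence pattern:
  humidity excursion: 0.21 × 0.33 × 0.80 = 0.05544
  coolant degradation: 0.08 × 0.23 × 0.40 = 0.00736
  operator setup error: 0.38 × 0.78 × 0.31 = 0.091884
  raw-material variation: 0.26 × 0.06 × 0.48 = 0.007488
  temperature drift: 0.07 × 0.85 × 0.78 = 0.04641
Normalizing constant Z = 0.05544 + 0.00736 + 0.091884 + 0.007488 + 0.04641 = 0.20858.
P(raw-material variation | evidence) = 0.007488 / 0.20858 ≈ 0.036.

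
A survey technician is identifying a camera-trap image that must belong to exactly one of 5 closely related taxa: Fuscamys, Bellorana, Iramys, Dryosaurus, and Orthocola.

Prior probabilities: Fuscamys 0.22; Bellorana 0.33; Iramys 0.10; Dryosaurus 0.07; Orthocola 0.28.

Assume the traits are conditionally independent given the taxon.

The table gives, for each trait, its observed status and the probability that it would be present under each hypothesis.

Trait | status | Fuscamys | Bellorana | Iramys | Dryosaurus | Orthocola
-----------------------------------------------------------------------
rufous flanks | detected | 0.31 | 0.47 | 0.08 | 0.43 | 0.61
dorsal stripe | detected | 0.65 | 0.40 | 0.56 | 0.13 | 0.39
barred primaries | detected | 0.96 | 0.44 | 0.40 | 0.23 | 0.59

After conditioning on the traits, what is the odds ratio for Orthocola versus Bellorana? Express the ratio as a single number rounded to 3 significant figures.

Posterior odds equal prior odds times the likelihood ratio; only the two competing hypotheses matter.
  Orthocola: 0.28 × 0.61 × 0.39 × 0.59 = 0.039301
  Bellorana: 0.33 × 0.47 × 0.40 × 0.44 = 0.027298
Odds(Orthocola : Bellorana) = 0.039301 / 0.027298 ≈ 1.44.

1.44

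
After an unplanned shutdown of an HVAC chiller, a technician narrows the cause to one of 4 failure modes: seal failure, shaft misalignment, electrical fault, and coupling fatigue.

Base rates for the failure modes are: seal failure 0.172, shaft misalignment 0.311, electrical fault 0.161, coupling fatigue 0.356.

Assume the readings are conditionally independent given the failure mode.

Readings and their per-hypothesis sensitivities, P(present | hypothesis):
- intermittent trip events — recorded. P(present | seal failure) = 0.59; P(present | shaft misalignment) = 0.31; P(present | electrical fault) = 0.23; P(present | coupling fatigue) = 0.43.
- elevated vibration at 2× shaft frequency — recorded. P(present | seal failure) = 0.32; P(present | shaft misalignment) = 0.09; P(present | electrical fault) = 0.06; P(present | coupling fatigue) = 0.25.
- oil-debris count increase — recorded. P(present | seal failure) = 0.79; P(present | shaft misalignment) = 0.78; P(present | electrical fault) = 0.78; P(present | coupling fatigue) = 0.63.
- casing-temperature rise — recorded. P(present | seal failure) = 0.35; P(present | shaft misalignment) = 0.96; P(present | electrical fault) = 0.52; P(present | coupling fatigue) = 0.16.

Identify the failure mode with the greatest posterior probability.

By Bayes' rule with conditional independence, the unnormalized weight for each hypothesis is prior × ∏ likelihoods:
  seal failure: 0.172 × 0.59 × 0.32 × 0.79 × 0.35 = 0.008979
  shaft misalignment: 0.311 × 0.31 × 0.09 × 0.78 × 0.96 = 0.0064973
  electrical fault: 0.161 × 0.23 × 0.06 × 0.78 × 0.52 = 0.00090116
  coupling fatigue: 0.356 × 0.43 × 0.25 × 0.63 × 0.16 = 0.0038576
Normalizing constant Z = 0.008979 + 0.0064973 + 0.00090116 + 0.0038576 = 0.020235.
P(seal failure | evidence) ≈ 0.008979 / 0.020235 ≈ 0.444
P(shaft misalignment | evidence) ≈ 0.0064973 / 0.020235 ≈ 0.321
P(electrical fault | evidence) ≈ 0.00090116 / 0.020235 ≈ 0.045
P(coupling fatigue | evidence) ≈ 0.0038576 / 0.020235 ≈ 0.191
The largest is 0.444, so seal failure is most probable.

seal failure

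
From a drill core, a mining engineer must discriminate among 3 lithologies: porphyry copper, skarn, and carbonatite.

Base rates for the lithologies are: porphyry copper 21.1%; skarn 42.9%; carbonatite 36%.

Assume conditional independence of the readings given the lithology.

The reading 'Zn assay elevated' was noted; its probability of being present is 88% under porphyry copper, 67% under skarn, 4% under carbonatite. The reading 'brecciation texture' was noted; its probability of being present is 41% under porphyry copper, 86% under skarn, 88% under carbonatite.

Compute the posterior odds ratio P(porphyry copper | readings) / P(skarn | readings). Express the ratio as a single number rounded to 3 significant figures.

Posterior odds equal prior odds times the likelihood ratio; only the two competing hypotheses matter.
  porphyry copper: 0.211 × 0.88 × 0.41 = 0.076129
  skarn: 0.429 × 0.67 × 0.86 = 0.24719
Posterior odds = 0.076129 / 0.24719 ≈ 0.308.

0.308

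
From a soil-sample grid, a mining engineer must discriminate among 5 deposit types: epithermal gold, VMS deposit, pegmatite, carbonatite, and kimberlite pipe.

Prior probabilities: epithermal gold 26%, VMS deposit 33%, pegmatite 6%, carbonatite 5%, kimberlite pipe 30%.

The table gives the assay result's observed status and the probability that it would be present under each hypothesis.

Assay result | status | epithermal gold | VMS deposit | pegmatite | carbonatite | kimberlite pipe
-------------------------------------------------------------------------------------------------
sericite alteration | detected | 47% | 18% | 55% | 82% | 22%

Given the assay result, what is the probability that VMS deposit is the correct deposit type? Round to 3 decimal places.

By Bayes' rule, the unnormalized weight for each hypothesis is prior × likelihood:
  epithermal gold: 0.26 × 0.47 = 0.1222
  VMS deposit: 0.33 × 0.18 = 0.0594
  pegmatite: 0.06 × 0.55 = 0.033
  carbonatite: 0.05 × 0.82 = 0.041
  kimberlite pipe: 0.30 × 0.22 = 0.066
Marginal likelihood of the evidence = 0.3216.
P(VMS deposit | evidence) = 0.0594 / 0.3216 ≈ 0.185.

0.185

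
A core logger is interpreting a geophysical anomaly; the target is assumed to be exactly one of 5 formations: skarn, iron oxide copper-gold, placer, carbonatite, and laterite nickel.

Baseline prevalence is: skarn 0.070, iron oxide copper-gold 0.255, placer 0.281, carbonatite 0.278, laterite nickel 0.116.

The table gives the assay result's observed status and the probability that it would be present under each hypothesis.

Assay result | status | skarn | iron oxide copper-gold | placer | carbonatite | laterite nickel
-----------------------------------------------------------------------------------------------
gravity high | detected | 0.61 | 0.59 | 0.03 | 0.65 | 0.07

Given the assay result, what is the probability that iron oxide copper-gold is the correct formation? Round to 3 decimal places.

0.385

By Bayes' rule, the unnormalized weight for each hypothesis is prior × likelihood:
  skarn: 0.070 × 0.61 = 0.0427
  iron oxide copper-gold: 0.255 × 0.59 = 0.15045
  placer: 0.281 × 0.03 = 0.00843
  carbonatite: 0.278 × 0.65 = 0.1807
  laterite nickel: 0.116 × 0.07 = 0.00812
The unnormalized weights sum to 0.3904.
P(iron oxide copper-gold | evidence) = 0.15045 / 0.3904 ≈ 0.385.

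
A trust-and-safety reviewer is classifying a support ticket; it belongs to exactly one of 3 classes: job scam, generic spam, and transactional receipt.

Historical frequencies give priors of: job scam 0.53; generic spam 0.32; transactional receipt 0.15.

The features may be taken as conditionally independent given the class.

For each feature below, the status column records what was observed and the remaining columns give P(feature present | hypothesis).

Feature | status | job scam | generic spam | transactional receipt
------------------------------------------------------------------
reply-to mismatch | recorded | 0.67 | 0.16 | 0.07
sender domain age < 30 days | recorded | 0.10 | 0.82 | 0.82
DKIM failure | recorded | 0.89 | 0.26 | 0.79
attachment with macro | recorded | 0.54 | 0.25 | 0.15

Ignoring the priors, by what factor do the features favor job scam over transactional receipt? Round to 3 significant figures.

Take the product of per-feature likelihoods under each hypothesis, then divide.
  job scam: 0.67 × 0.10 × 0.89 × 0.54 = 0.0322
  transactional receipt: 0.07 × 0.82 × 0.79 × 0.15 = 0.0068019
Bayes factor = 0.0322 / 0.0068019 ≈ 4.73

4.73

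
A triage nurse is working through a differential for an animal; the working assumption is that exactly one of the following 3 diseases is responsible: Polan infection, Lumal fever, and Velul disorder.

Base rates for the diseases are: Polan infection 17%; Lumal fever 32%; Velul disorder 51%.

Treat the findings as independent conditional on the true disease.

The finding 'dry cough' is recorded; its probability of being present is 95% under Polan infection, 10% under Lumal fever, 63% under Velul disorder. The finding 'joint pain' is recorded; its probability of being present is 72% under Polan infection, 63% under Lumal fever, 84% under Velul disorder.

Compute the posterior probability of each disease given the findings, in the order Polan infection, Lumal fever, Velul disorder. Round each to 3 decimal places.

Multiply each prior by the joint likelihood of the evidence pattern:
  Polan infection: 0.17 × 0.95 × 0.72 = 0.11628
  Lumal fever: 0.32 × 0.10 × 0.63 = 0.02016
  Velul disorder: 0.51 × 0.63 × 0.84 = 0.26989
Marginal likelihood of the evidence = 0.40633.
P(Polan infection | evidence) = 0.11628 / 0.40633 ≈ 0.286
P(Lumal fever | evidence) = 0.02016 / 0.40633 ≈ 0.050
P(Velul disorder | evidence) = 0.26989 / 0.40633 ≈ 0.664

0.286, 0.050, 0.664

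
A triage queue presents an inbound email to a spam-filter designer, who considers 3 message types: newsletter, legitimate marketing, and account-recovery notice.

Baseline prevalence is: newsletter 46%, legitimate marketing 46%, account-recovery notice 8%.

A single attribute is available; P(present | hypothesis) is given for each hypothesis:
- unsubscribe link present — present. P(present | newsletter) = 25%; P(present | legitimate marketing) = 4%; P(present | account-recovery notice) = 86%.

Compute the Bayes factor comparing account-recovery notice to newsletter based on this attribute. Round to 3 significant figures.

3.44

Likelihood of this attribute under each hypothesis:
  account-recovery notice: 0.86
  newsletter: 0.25
Bayes factor = 0.86 / 0.25 ≈ 3.44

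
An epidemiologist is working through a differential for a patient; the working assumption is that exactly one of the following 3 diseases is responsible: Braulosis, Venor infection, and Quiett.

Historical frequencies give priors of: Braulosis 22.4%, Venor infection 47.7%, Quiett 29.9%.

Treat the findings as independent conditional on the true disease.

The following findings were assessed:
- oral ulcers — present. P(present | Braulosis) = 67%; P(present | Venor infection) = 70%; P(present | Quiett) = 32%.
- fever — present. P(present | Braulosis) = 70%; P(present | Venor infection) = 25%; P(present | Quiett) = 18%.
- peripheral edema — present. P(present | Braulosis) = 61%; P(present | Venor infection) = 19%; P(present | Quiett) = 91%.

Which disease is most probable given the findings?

Braulosis

Multiply each prior by the joint likelihood of the evidence pattern:
  Braulosis: 0.224 × 0.67 × 0.70 × 0.61 = 0.064084
  Venor infection: 0.477 × 0.70 × 0.25 × 0.19 = 0.01586
  Quiett: 0.299 × 0.32 × 0.18 × 0.91 = 0.015672
The unnormalized weights sum to 0.095617.
P(Braulosis | evidence) ≈ 0.064084 / 0.095617 ≈ 0.670
P(Venor infection | evidence) ≈ 0.01586 / 0.095617 ≈ 0.166
P(Quiett | evidence) ≈ 0.015672 / 0.095617 ≈ 0.164
The largest is 0.670, so Braulosis is most probable.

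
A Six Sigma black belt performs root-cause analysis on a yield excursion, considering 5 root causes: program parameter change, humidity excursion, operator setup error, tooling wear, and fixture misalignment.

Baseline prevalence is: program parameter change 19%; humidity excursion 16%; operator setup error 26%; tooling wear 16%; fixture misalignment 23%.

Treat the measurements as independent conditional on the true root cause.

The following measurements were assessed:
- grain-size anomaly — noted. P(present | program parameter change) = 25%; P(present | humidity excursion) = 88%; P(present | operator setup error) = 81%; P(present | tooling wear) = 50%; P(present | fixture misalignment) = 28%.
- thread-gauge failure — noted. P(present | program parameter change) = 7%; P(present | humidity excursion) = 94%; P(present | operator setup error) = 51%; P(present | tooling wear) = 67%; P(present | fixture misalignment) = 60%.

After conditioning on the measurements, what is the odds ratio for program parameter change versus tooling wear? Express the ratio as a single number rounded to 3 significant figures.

0.0620

Posterior odds equal prior odds times the likelihood ratio; only the two competing hypotheses matter.
  program parameter change: 0.19 × 0.25 × 0.07 = 0.003325
  tooling wear: 0.16 × 0.50 × 0.67 = 0.0536
Posterior odds = 0.003325 / 0.0536 ≈ 0.0620.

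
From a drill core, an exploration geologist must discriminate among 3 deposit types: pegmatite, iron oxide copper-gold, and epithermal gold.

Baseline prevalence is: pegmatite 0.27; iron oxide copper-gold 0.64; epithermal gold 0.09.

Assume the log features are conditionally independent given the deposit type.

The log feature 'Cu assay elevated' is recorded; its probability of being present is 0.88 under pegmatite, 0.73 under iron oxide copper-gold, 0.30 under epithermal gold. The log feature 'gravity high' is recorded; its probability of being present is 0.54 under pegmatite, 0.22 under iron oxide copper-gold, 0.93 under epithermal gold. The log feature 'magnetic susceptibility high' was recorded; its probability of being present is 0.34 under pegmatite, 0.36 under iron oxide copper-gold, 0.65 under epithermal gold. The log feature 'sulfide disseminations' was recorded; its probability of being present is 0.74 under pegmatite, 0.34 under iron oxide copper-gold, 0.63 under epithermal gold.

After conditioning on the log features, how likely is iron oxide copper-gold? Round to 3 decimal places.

0.228

Multiply each prior by the joint likelihood of the log feature pattern:
  pegmatite: 0.27 × 0.88 × 0.54 × 0.34 × 0.74 = 0.032281
  iron oxide copper-gold: 0.64 × 0.73 × 0.22 × 0.36 × 0.34 = 0.012581
  epithermal gold: 0.09 × 0.30 × 0.93 × 0.65 × 0.63 = 0.010283
Normalizing constant Z = 0.032281 + 0.012581 + 0.010283 = 0.055145.
P(iron oxide copper-gold | evidence) = 0.012581 / 0.055145 ≈ 0.228.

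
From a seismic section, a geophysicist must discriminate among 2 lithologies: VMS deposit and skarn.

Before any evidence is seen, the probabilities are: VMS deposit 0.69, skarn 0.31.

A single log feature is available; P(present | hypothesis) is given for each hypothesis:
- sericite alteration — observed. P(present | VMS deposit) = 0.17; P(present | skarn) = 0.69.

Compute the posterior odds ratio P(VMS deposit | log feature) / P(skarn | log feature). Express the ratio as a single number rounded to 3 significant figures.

0.548

Posterior odds equal prior odds times the likelihood ratio; only the two competing hypotheses matter.
  VMS deposit: 0.69 × 0.17 = 0.1173
  skarn: 0.31 × 0.69 = 0.2139
Posterior odds = 0.1173 / 0.2139 ≈ 0.548.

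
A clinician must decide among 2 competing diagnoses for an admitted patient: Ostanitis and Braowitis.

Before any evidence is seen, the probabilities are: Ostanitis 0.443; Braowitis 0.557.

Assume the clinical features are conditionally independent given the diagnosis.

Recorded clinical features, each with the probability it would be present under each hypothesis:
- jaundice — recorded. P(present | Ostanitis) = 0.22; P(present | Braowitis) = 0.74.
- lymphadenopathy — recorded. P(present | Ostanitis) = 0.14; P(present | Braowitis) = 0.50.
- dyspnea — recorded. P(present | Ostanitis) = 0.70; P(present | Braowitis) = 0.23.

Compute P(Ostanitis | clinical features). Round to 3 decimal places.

0.168

Multiply each prior by the joint likelihood of the clinical feature pattern:
  Ostanitis: 0.443 × 0.22 × 0.14 × 0.70 = 0.0095511
  Braowitis: 0.557 × 0.74 × 0.50 × 0.23 = 0.047401
Normalizing constant Z = 0.0095511 + 0.047401 = 0.056952.
P(Ostanitis | evidence) = 0.0095511 / 0.056952 ≈ 0.168.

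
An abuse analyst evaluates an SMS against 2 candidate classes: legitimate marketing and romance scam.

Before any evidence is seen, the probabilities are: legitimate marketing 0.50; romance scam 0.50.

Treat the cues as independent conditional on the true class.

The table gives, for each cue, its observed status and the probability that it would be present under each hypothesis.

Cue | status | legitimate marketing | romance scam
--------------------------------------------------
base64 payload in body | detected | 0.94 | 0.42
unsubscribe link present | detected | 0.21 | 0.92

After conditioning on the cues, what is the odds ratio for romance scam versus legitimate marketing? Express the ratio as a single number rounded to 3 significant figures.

The normalizing constant cancels in an odds ratio, so compute prior × likelihood for the two hypotheses only:
  romance scam: 0.50 × 0.42 × 0.92 = 0.1932
  legitimate marketing: 0.50 × 0.94 × 0.21 = 0.0987
Posterior odds = 0.1932 / 0.0987 ≈ 1.96.

1.96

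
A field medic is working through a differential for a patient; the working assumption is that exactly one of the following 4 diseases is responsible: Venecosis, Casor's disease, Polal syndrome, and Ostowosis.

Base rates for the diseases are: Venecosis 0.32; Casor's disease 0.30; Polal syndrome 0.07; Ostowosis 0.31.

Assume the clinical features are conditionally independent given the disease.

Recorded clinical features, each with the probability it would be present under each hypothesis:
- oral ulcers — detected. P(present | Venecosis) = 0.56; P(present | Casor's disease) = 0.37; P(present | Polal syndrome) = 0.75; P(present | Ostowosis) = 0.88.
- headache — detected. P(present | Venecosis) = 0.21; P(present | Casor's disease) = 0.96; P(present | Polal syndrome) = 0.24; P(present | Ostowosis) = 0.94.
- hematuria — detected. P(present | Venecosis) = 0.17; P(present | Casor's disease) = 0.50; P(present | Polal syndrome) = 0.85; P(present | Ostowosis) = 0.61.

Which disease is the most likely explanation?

For each hypothesis, the unnormalized posterior weight is prior × product of the clinical feature likelihoods:
  Venecosis: 0.32 × 0.56 × 0.21 × 0.17 = 0.0063974
  Casor's disease: 0.30 × 0.37 × 0.96 × 0.50 = 0.05328
  Polal syndrome: 0.07 × 0.75 × 0.24 × 0.85 = 0.01071
  Ostowosis: 0.31 × 0.88 × 0.94 × 0.61 = 0.15642
Marginal likelihood of the evidence = 0.22681.
P(Venecosis | evidence) ≈ 0.0063974 / 0.22681 ≈ 0.028
P(Casor's disease | evidence) ≈ 0.05328 / 0.22681 ≈ 0.235
P(Polal syndrome | evidence) ≈ 0.01071 / 0.22681 ≈ 0.047
P(Ostowosis | evidence) ≈ 0.15642 / 0.22681 ≈ 0.690
The largest is 0.690, so Ostowosis is most probable.

Ostowosis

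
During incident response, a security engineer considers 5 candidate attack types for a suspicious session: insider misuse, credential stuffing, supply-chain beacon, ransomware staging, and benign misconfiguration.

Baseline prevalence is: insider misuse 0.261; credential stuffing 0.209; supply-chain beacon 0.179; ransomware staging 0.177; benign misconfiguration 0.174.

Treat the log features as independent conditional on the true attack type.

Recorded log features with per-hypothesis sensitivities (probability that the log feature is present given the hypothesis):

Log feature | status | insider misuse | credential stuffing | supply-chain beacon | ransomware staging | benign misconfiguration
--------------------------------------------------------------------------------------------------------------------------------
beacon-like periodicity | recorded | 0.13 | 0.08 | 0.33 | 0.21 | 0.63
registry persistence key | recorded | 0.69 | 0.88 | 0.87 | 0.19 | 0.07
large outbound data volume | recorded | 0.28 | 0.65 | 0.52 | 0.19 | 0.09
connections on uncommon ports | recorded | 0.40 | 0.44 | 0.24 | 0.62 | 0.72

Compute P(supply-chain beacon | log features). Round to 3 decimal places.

0.440

By Bayes' rule with conditional independence, the unnormalized weight for each hypothesis is prior × ∏ likelihoods:
  insider misuse: 0.261 × 0.13 × 0.69 × 0.28 × 0.40 = 0.0026221
  credential stuffing: 0.209 × 0.08 × 0.88 × 0.65 × 0.44 = 0.0042081
  supply-chain beacon: 0.179 × 0.33 × 0.87 × 0.52 × 0.24 = 0.0064136
  ransomware staging: 0.177 × 0.21 × 0.19 × 0.19 × 0.62 = 0.00083194
  benign misconfiguration: 0.174 × 0.63 × 0.07 × 0.09 × 0.72 = 0.00049724
Marginal likelihood of the evidence = 0.014573.
P(supply-chain beacon | evidence) = 0.0064136 / 0.014573 ≈ 0.440.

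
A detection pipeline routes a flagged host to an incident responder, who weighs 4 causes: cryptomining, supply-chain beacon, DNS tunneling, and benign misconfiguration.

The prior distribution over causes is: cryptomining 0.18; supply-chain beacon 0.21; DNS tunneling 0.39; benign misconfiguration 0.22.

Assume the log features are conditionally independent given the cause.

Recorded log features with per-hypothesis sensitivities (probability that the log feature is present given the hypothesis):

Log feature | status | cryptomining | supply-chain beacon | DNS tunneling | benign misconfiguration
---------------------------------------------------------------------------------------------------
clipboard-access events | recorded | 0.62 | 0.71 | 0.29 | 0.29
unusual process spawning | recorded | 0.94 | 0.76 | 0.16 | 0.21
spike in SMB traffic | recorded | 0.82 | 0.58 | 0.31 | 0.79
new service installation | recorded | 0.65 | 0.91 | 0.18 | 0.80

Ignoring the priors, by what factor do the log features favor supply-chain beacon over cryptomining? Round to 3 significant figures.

Joint likelihood of the log feature pattern under each hypothesis:
  supply-chain beacon: 0.71 × 0.76 × 0.58 × 0.91 = 0.2848
  cryptomining: 0.62 × 0.94 × 0.82 × 0.65 = 0.31063
Bayes factor = 0.2848 / 0.31063 ≈ 0.917

0.917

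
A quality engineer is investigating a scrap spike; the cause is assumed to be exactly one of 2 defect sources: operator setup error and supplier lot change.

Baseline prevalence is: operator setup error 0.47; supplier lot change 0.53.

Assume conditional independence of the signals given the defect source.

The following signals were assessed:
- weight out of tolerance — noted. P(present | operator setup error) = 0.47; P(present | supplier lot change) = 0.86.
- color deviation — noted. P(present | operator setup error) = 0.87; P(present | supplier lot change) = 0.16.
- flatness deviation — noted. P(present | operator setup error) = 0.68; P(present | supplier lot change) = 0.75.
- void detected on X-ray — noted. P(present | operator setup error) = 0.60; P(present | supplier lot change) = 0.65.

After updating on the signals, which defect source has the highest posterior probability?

Multiply each prior by the joint likelihood of the signal pattern:
  operator setup error: 0.47 × 0.47 × 0.87 × 0.68 × 0.60 = 0.078411
  supplier lot change: 0.53 × 0.86 × 0.16 × 0.75 × 0.65 = 0.035552
Marginal likelihood of the evidence = 0.11396.
P(operator setup error | evidence) ≈ 0.078411 / 0.11396 ≈ 0.688
P(supplier lot change | evidence) ≈ 0.035552 / 0.11396 ≈ 0.312
The largest is 0.688, so operator setup error is most probable.

operator setup error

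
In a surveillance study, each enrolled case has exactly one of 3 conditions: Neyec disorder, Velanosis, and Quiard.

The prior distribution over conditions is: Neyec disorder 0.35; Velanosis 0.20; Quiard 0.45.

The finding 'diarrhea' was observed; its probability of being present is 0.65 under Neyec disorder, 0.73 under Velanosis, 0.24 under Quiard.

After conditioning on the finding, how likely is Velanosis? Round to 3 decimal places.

0.303

For each hypothesis, the unnormalized posterior weight is prior × likelihood:
  Neyec disorder: 0.35 × 0.65 = 0.2275
  Velanosis: 0.20 × 0.73 = 0.146
  Quiard: 0.45 × 0.24 = 0.108
The unnormalized weights sum to 0.4815.
P(Velanosis | evidence) = 0.146 / 0.4815 ≈ 0.303.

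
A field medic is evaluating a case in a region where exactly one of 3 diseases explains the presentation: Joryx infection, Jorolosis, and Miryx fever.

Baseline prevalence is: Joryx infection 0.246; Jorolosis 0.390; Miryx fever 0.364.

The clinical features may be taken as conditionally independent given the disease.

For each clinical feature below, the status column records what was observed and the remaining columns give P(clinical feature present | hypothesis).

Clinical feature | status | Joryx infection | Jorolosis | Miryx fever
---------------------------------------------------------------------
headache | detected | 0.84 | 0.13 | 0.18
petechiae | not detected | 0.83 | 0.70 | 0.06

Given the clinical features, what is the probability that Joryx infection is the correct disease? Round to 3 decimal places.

By Bayes' rule with conditional independence, the unnormalized weight for each hypothesis is prior × ∏ likelihoods (using 1 − P(present | H) for each absent clinical feature):
  Joryx infection: 0.246 × 0.84 × (1 − 0.83) = 0.035129
  Jorolosis: 0.390 × 0.13 × (1 − 0.70) = 0.01521
  Miryx fever: 0.364 × 0.18 × (1 − 0.06) = 0.061589
Marginal likelihood of the evidence = 0.11193.
P(Joryx infection | evidence) = 0.035129 / 0.11193 ≈ 0.314.

0.314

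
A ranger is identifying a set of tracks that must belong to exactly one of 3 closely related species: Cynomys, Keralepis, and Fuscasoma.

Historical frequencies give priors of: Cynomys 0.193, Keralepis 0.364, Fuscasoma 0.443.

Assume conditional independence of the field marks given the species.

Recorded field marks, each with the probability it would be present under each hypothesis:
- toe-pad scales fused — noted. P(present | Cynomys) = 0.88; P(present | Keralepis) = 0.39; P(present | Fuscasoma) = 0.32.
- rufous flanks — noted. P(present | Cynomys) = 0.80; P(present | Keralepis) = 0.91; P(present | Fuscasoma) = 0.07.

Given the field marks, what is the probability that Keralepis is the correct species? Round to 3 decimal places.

0.470

By Bayes' rule with conditional independence, the unnormalized weight for each hypothesis is prior × ∏ likelihoods:
  Cynomys: 0.193 × 0.88 × 0.80 = 0.13587
  Keralepis: 0.364 × 0.39 × 0.91 = 0.12918
  Fuscasoma: 0.443 × 0.32 × 0.07 = 0.0099232
The unnormalized weights sum to 0.27498.
P(Keralepis | evidence) = 0.12918 / 0.27498 ≈ 0.470.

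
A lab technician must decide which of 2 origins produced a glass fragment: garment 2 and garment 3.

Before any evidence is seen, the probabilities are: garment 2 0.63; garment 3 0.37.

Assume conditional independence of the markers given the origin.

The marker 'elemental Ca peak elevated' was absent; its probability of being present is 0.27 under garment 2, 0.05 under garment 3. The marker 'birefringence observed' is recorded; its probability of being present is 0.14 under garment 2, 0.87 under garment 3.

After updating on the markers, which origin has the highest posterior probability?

By Bayes' rule with conditional independence, the unnormalized weight for each hypothesis is prior × ∏ likelihoods (using 1 − P(present | H) for each absent marker):
  garment 2: 0.63 × (1 − 0.27) × 0.14 = 0.064386
  garment 3: 0.37 × (1 − 0.05) × 0.87 = 0.3058
The unnormalized weights sum to 0.37019.
P(garment 2 | evidence) ≈ 0.064386 / 0.37019 ≈ 0.174
P(garment 3 | evidence) ≈ 0.3058 / 0.37019 ≈ 0.826
The largest is 0.826, so garment 3 is most probable.

garment 3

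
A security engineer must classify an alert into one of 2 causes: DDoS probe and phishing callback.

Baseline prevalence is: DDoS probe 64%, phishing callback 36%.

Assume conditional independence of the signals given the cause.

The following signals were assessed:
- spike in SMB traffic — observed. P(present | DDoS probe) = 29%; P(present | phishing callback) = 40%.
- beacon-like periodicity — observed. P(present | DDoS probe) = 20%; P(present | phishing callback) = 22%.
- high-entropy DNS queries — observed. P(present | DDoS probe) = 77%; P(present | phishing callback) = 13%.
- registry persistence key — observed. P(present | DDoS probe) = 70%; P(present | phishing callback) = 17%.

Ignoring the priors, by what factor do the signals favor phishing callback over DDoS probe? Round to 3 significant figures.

0.0622

Take the product of per-signal likelihoods under each hypothesis, then divide.
  phishing callback: 0.40 × 0.22 × 0.13 × 0.17 = 0.0019448
  DDoS probe: 0.29 × 0.20 × 0.77 × 0.70 = 0.031262
Bayes factor = 0.0019448 / 0.031262 ≈ 0.0622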